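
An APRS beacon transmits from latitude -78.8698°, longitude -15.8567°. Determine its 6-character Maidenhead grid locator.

Offset from 180°W / 90°S: lon 164.1433°, lat 11.1302°.
Field: lon ⌊164.1433/20⌋ = 8 → I; lat ⌊11.1302/10⌋ = 1 → B.
Square: lon ⌊4.1433/2⌋ = 2; lat ⌊1.1302/1⌋ = 1.
Subsquare: lon ⌊0.1433/0.0833333⌋ = 1 → b; lat ⌊0.1302/0.0416667⌋ = 3 → d.

IB21bd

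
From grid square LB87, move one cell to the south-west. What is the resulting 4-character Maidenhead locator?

LB76

Longitude square 8; −1 → 7.
Latitude square 7; −1 → 6.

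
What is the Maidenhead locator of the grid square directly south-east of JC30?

Longitude square 3; +1 → 4.
Latitude square 0; −1 → -1, wraps to 9, carry into field.
Latitude field C = 2; −1 → 1 = B.

JB49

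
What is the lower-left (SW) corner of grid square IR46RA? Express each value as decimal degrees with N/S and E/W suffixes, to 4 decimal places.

86.0000° N, 10.5833° W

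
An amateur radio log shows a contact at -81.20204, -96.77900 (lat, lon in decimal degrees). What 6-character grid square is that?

Add 180° to longitude and 90° to latitude: 83.2210, 8.7980.
Field (20°×10°, letters A–R): lon ⌊83.2210/20⌋ = 4 → E; lat ⌊8.7980/10⌋ = 0 → A.
Square (2°×1°, digits 0–9): lon ⌊3.2210/2⌋ = 1; lat ⌊8.7980/1⌋ = 8.
Subsquare (5′×2.5′, letters a–x): lon ⌊1.2210/0.0833333⌋ = 14 → o; lat ⌊0.7980/0.0416667⌋ = 19 → t.

EA18ot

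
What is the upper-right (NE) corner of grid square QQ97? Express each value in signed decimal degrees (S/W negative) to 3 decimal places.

78.000, 160.000

Field Q=16, Q=16: +16·20° lon, +16·10° lat → SW at lon 140°, lat 70°.
Square 9, 7: +9·2° lon, +7·1° lat → SW at lon 158°, lat 77°.
Cell spans 2° lon × 1° lat. NE corner is SW corner plus one full cell.
latitude 78.000, longitude 160.000.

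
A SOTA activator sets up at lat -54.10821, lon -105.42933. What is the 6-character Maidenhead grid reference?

DD75gv

Offset from 180°W / 90°S: lon 74.5707°, lat 35.8918°.
Field (20°×10°, letters A–R): 74.5707/20 → 3 → D, 35.8918/10 → 3 → D; chars DD.
Square (2°×1°, digits 0–9): 14.5707/2 → 7, 5.8918/1 → 5; chars 75.
Subsquare (5′×2.5′, letters a–x): 0.5707/0.0833333 → 6 → g, 0.8918/0.0416667 → 21 → v; chars gv.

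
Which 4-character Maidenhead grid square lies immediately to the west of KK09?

JK99

Longitude square 0; −1 → -1, wraps to 9, carry into field.
Longitude field K = 10; −1 → 9 = J.
The latitude characters are unchanged.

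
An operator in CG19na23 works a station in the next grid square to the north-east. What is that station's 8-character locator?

CG19na34

Longitude extended square 2; +1 → 3.
Latitude extended square 3; +1 → 4.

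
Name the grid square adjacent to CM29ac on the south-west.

Longitude subsquare a = 0; −1 → -1, wraps to 23 = x, carry into square.
Longitude square 2; −1 → 1.
Latitude subsquare c = 2; −1 → 1 = b.

CM19xb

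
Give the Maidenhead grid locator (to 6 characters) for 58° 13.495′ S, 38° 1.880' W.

Shift to the Maidenhead origin (180°W, 90°S): lon 141.9687, lat 31.7751.
Field: 141.9687/20 → 7 → H, 31.7751/10 → 3 → D; chars HD.
Square: 1.9687/2 → 0, 1.7751/1 → 1; chars 01.
Subsquare: 1.9687/0.0833333 → 23 → x, 0.7751/0.0416667 → 18 → s; chars xs.

HD01xs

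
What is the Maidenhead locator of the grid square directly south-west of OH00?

NG99

Longitude square 0; −1 → -1, wraps to 9, carry into field.
Longitude field O = 14; −1 → 13 = N.
Latitude square 0; −1 → -1, wraps to 9, carry into field.
Latitude field H = 7; −1 → 6 = G.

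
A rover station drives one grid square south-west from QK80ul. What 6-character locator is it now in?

QK80tk

Longitude subsquare u = 20; −1 → 19 = t.
Latitude subsquare l = 11; −1 → 10 = k.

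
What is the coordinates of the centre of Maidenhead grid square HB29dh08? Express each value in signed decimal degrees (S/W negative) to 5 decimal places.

-70.67292, -35.74583

Field H=7, B=1: +7·20° lon, +1·10° lat → SW at lon -40°, lat -80°.
Square 2, 9: +2·2° lon, +9·1° lat → SW at lon -36°, lat -71°.
Subsquare d=3, h=7: +3·0.0833333° lon, +7·0.0416667° lat → SW at lon -35.75°, lat -70.7083°.
Extended square 0, 8: +0·0.00833333° lon, +8·0.00416667° lat → SW at lon -35.75°, lat -70.675°.
Cell spans 0.00833333° lon × 0.00416667° lat. Centre is SW corner plus half of each.
latitude -70.67292, longitude -35.74583.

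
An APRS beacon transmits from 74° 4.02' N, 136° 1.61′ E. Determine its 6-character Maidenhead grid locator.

PQ84ab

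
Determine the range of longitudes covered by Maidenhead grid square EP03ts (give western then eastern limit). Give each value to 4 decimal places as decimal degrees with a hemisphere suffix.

Field E=4, P=15: +4·20° lon, +15·10° lat → SW at lon -100°, lat 60°.
Square 0, 3: +0·2° lon, +3·1° lat → SW at lon -100°, lat 63°.
Subsquare t=19, s=18: +19·0.0833333° lon, +18·0.0416667° lat → SW at lon -98.4167°, lat 63.75°.
Cell spans 0.0833333° lon × 0.0416667° lat.
west 98.4167° W, east 98.3333° W.

98.4167° W, 98.3333° W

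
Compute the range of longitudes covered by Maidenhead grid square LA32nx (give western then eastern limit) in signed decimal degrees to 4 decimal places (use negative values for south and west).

Field L=11, A=0: +11·20° lon, +0·10° lat → SW at lon 40°, lat -90°.
Square 3, 2: +3·2° lon, +2·1° lat → SW at lon 46°, lat -88°.
Subsquare n=13, x=23: +13·0.0833333° lon, +23·0.0416667° lat → SW at lon 47.0833°, lat -87.0417°.
Cell spans 0.0833333° lon × 0.0416667° lat.
west 47.0833, east 47.1667.

47.0833, 47.1667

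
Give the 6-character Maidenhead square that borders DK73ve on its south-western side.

Longitude subsquare v = 21; −1 → 20 = u.
Latitude subsquare e = 4; −1 → 3 = d.

DK73ud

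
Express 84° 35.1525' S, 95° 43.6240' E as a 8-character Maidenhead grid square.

NA75uj79

Shift to the Maidenhead origin (180°W, 90°S): lon 275.72707, lat 5.41412.
Field: lon ⌊275.72707/20⌋ = 13 → N; lat ⌊5.41412/10⌋ = 0 → A.
Square: lon ⌊15.72707/2⌋ = 7; lat ⌊5.41412/1⌋ = 5.
Subsquare: lon ⌊1.72707/0.0833333⌋ = 20 → u; lat ⌊0.41412/0.0416667⌋ = 9 → j.
Extended square: lon ⌊0.06040/0.00833333⌋ = 7; lat ⌊0.03912/0.00416667⌋ = 9.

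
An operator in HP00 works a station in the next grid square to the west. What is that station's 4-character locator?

Longitude square 0; −1 → -1, wraps to 9, carry into field.
Longitude field H = 7; −1 → 6 = G.
The latitude characters are unchanged.

GP90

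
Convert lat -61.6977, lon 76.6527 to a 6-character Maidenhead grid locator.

MC88hh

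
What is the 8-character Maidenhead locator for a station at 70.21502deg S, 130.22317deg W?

CB49vs38

Shift to the Maidenhead origin (180°W, 90°S): lon 49.77683, lat 19.78498.
Field: 49.77683/20 → 2 → C, 19.78498/10 → 1 → B; chars CB.
Square: 9.77683/2 → 4, 9.78498/1 → 9; chars 49.
Subsquare: 1.77683/0.0833333 → 21 → v, 0.78498/0.0416667 → 18 → s; chars vs.
Extended square: 0.02683/0.00833333 → 3, 0.03498/0.00416667 → 8; chars 38.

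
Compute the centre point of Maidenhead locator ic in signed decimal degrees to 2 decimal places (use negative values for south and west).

Field I=8, C=2: +8·20° lon, +2·10° lat → SW at lon -20°, lat -70°.
Cell spans 20° lon × 10° lat. Centre is SW corner plus half of each.
latitude -65.00, longitude -10.00.

-65.00, -10.00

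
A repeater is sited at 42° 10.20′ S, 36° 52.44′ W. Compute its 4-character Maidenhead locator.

HE17

Offset from 180°W / 90°S: lon 143.13°, lat 47.83°.
Field (20°×10°, letters A–R): lon ⌊143.13/20⌋ = 7 → H; lat ⌊47.83/10⌋ = 4 → E.
Square (2°×1°, digits 0–9): lon ⌊3.13/2⌋ = 1; lat ⌊7.83/1⌋ = 7.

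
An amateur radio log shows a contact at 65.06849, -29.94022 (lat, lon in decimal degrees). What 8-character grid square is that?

Offset from 180°W / 90°S: lon 150.05978°, lat 155.06849°.
Field: 150.05978/20 → 7 → H, 155.06849/10 → 15 → P; chars HP.
Square: 10.05978/2 → 5, 5.06849/1 → 5; chars 55.
Subsquare: 0.05978/0.0833333 → 0 → a, 0.06849/0.0416667 → 1 → b; chars ab.
Extended square: 0.05978/0.00833333 → 7, 0.02682/0.00416667 → 6; chars 76.

HP55ab76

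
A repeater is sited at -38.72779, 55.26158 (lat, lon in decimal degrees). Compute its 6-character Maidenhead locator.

LF71pg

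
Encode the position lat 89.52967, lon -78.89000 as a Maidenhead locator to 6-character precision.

FR09nm

Shift to the Maidenhead origin (180°W, 90°S): lon 101.1100, lat 179.5297.
Field: lon ⌊101.1100/20⌋ = 5 → F; lat ⌊179.5297/10⌋ = 17 → R.
Square: lon ⌊1.1100/2⌋ = 0; lat ⌊9.5297/1⌋ = 9.
Subsquare: lon ⌊1.1100/0.0833333⌋ = 13 → n; lat ⌊0.5297/0.0416667⌋ = 12 → m.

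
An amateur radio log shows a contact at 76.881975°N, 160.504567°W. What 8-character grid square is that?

Offset from 180°W / 90°S: lon 19.49543°, lat 166.88198°.
Field: 19.49543/20 → 0 → A, 166.88198/10 → 16 → Q; chars AQ.
Square: 19.49543/2 → 9, 6.88198/1 → 6; chars 96.
Subsquare: 1.49543/0.0833333 → 17 → r, 0.88198/0.0416667 → 21 → v; chars rv.
Extended square: 0.07877/0.00833333 → 9, 0.00698/0.00416667 → 1; chars 91.

AQ96rv91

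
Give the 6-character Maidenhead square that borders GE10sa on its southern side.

Latitude subsquare a = 0; −1 → -1, wraps to 23 = x, carry into square.
Latitude square 0; −1 → -1, wraps to 9, carry into field.
Latitude field E = 4; −1 → 3 = D.
The longitude characters are unchanged.

GD19sx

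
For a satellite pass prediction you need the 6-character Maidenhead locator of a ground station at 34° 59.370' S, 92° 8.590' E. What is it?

NF65ba

Add 180° to longitude and 90° to latitude: 272.1432, 55.0105.
Field (20°×10°, letters A–R): lon ⌊272.1432/20⌋ = 13 → N; lat ⌊55.0105/10⌋ = 5 → F.
Square (2°×1°, digits 0–9): lon ⌊12.1432/2⌋ = 6; lat ⌊5.0105/1⌋ = 5.
Subsquare (5′×2.5′, letters a–x): lon ⌊0.1432/0.0833333⌋ = 1 → b; lat ⌊0.0105/0.0416667⌋ = 0 → a.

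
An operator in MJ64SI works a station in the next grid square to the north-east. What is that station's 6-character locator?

Longitude subsquare s = 18; +1 → 19 = t.
Latitude subsquare i = 8; +1 → 9 = j.

MJ64tj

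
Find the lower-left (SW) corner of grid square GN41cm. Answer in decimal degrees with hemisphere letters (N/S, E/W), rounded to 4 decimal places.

Field G=6, N=13: +6·20° lon, +13·10° lat → SW at lon -60°, lat 40°.
Square 4, 1: +4·2° lon, +1·1° lat → SW at lon -52°, lat 41°.
Subsquare c=2, m=12: +2·0.0833333° lon, +12·0.0416667° lat → SW at lon -51.8333°, lat 41.5°.
latitude 41.5000° N, longitude 51.8333° W.

41.5000° N, 51.8333° W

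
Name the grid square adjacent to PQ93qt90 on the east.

PQ93rt00

Longitude extended square 9; +1 → 10, wraps to 0, carry into subsquare.
Longitude subsquare q = 16; +1 → 17 = r.
The latitude characters are unchanged.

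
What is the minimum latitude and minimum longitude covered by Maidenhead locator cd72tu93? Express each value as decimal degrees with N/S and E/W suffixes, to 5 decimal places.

Field C=2, D=3: +2·20° lon, +3·10° lat → SW at lon -140°, lat -60°.
Square 7, 2: +7·2° lon, +2·1° lat → SW at lon -126°, lat -58°.
Subsquare t=19, u=20: +19·0.0833333° lon, +20·0.0416667° lat → SW at lon -124.417°, lat -57.1667°.
Extended square 9, 3: +9·0.00833333° lon, +3·0.00416667° lat → SW at lon -124.342°, lat -57.1542°.
latitude 57.15417° S, longitude 124.34167° W.

57.15417° S, 124.34167° W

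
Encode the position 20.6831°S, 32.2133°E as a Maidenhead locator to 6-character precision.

KG69ch

Add 180° to longitude and 90° to latitude: 212.2133, 69.3169.
Field: lon ⌊212.2133/20⌋ = 10 → K; lat ⌊69.3169/10⌋ = 6 → G.
Square: lon ⌊12.2133/2⌋ = 6; lat ⌊9.3169/1⌋ = 9.
Subsquare: lon ⌊0.2133/0.0833333⌋ = 2 → c; lat ⌊0.3169/0.0416667⌋ = 7 → h.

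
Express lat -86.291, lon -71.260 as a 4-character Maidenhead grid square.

Offset from 180°W / 90°S: lon 108.74°, lat 3.71°.
Field: lon ⌊108.74/20⌋ = 5 → F; lat ⌊3.71/10⌋ = 0 → A.
Square: lon ⌊8.74/2⌋ = 4; lat ⌊3.71/1⌋ = 3.

FA43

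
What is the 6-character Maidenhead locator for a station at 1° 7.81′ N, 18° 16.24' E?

JJ91dd

Shift to the Maidenhead origin (180°W, 90°S): lon 198.2707, lat 91.1302.
Field: lon ⌊198.2707/20⌋ = 9 → J; lat ⌊91.1302/10⌋ = 9 → J.
Square: lon ⌊18.2707/2⌋ = 9; lat ⌊1.1302/1⌋ = 1.
Subsquare: lon ⌊0.2707/0.0833333⌋ = 3 → d; lat ⌊0.1302/0.0416667⌋ = 3 → d.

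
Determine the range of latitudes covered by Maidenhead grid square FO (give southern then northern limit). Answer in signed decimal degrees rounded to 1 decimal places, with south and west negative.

50.0, 60.0

Field F=5, O=14: +5·20° lon, +14·10° lat → SW at lon -80°, lat 50°.
Cell spans 20° lon × 10° lat.
south 50.0, north 60.0.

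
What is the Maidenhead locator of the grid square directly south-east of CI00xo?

CI10an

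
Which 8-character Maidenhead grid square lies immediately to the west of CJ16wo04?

Longitude extended square 0; −1 → -1, wraps to 9, carry into subsquare.
Longitude subsquare w = 22; −1 → 21 = v.
The latitude characters are unchanged.

CJ16vo94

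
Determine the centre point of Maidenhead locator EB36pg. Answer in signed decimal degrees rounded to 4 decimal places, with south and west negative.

Field E=4, B=1: +4·20° lon, +1·10° lat → SW at lon -100°, lat -80°.
Square 3, 6: +3·2° lon, +6·1° lat → SW at lon -94°, lat -74°.
Subsquare p=15, g=6: +15·0.0833333° lon, +6·0.0416667° lat → SW at lon -92.75°, lat -73.75°.
Cell spans 0.0833333° lon × 0.0416667° lat. Centre is SW corner plus half of each.
latitude -73.7292, longitude -92.7083.

-73.7292, -92.7083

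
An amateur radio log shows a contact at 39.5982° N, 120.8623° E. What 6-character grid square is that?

PM09ko

Shift to the Maidenhead origin (180°W, 90°S): lon 300.8623, lat 129.5982.
Field: lon ⌊300.8623/20⌋ = 15 → P; lat ⌊129.5982/10⌋ = 12 → M.
Square: lon ⌊0.8623/2⌋ = 0; lat ⌊9.5982/1⌋ = 9.
Subsquare: lon ⌊0.8623/0.0833333⌋ = 10 → k; lat ⌊0.5982/0.0416667⌋ = 14 → o.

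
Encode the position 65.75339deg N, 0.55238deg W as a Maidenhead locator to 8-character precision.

Add 180° to longitude and 90° to latitude: 179.44762, 155.75339.
Field: 179.44762/20 → 8 → I, 155.75339/10 → 15 → P; chars IP.
Square: 19.44762/2 → 9, 5.75339/1 → 5; chars 95.
Subsquare: 1.44762/0.0833333 → 17 → r, 0.75339/0.0416667 → 18 → s; chars rs.
Extended square: 0.03095/0.00833333 → 3, 0.00339/0.00416667 → 0; chars 30.

IP95rs30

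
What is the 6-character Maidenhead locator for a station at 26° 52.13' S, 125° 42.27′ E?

Offset from 180°W / 90°S: lon 305.7045°, lat 63.1312°.
Field (20°×10°, letters A–R): lon ⌊305.7045/20⌋ = 15 → P; lat ⌊63.1312/10⌋ = 6 → G.
Square (2°×1°, digits 0–9): lon ⌊5.7045/2⌋ = 2; lat ⌊3.1312/1⌋ = 3.
Subsquare (5′×2.5′, letters a–x): lon ⌊1.7045/0.0833333⌋ = 20 → u; lat ⌊0.1312/0.0416667⌋ = 3 → d.

PG23ud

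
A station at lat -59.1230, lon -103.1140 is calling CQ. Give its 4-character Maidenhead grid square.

Offset from 180°W / 90°S: lon 76.89°, lat 30.88°.
Field (20°×10°, letters A–R): lon ⌊76.89/20⌋ = 3 → D; lat ⌊30.88/10⌋ = 3 → D.
Square (2°×1°, digits 0–9): lon ⌊16.89/2⌋ = 8; lat ⌊0.88/1⌋ = 0.

DD80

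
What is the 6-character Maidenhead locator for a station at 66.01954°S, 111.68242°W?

Add 180° to longitude and 90° to latitude: 68.3176, 23.9805.
Field (20°×10°, letters A–R): 68.3176/20 → 3 → D, 23.9805/10 → 2 → C; chars DC.
Square (2°×1°, digits 0–9): 8.3176/2 → 4, 3.9805/1 → 3; chars 43.
Subsquare (5′×2.5′, letters a–x): 0.3176/0.0833333 → 3 → d, 0.9805/0.0416667 → 23 → x; chars dx.

DC43dx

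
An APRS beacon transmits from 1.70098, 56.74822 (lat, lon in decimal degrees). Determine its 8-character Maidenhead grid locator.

LJ81iq98

Offset from 180°W / 90°S: lon 236.74822°, lat 91.70098°.
Field: lon ⌊236.74822/20⌋ = 11 → L; lat ⌊91.70098/10⌋ = 9 → J.
Square: lon ⌊16.74822/2⌋ = 8; lat ⌊1.70098/1⌋ = 1.
Subsquare: lon ⌊0.74822/0.0833333⌋ = 8 → i; lat ⌊0.70098/0.0416667⌋ = 16 → q.
Extended square: lon ⌊0.08155/0.00833333⌋ = 9; lat ⌊0.03431/0.00416667⌋ = 8.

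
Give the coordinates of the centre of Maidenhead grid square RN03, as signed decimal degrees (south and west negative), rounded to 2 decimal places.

43.50, 161.00

Field R=17, N=13: +17·20° lon, +13·10° lat → SW at lon 160°, lat 40°.
Square 0, 3: +0·2° lon, +3·1° lat → SW at lon 160°, lat 43°.
Cell spans 2° lon × 1° lat. Centre is SW corner plus half of each.
latitude 43.50, longitude 161.00.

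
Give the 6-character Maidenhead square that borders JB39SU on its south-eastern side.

Longitude subsquare s = 18; +1 → 19 = t.
Latitude subsquare u = 20; −1 → 19 = t.

JB39tt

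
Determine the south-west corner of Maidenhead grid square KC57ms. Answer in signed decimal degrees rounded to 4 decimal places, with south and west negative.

-62.2500, 31.0000

Field K=10, C=2: +10·20° lon, +2·10° lat → SW at lon 20°, lat -70°.
Square 5, 7: +5·2° lon, +7·1° lat → SW at lon 30°, lat -63°.
Subsquare m=12, s=18: +12·0.0833333° lon, +18·0.0416667° lat → SW at lon 31°, lat -62.25°.
latitude -62.2500, longitude 31.0000.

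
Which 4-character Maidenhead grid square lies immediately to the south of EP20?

EO29

Latitude square 0; −1 → -1, wraps to 9, carry into field.
Latitude field P = 15; −1 → 14 = O.
The longitude characters are unchanged.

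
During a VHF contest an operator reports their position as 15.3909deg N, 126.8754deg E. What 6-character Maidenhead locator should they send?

PK35kj

Add 180° to longitude and 90° to latitude: 306.8754, 105.3909.
Field: lon ⌊306.8754/20⌋ = 15 → P; lat ⌊105.3909/10⌋ = 10 → K.
Square: lon ⌊6.8754/2⌋ = 3; lat ⌊5.3909/1⌋ = 5.
Subsquare: lon ⌊0.8754/0.0833333⌋ = 10 → k; lat ⌊0.3909/0.0416667⌋ = 9 → j.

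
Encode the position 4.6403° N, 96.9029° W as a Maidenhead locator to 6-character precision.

Add 180° to longitude and 90° to latitude: 83.0971, 94.6403.
Field: lon ⌊83.0971/20⌋ = 4 → E; lat ⌊94.6403/10⌋ = 9 → J.
Square: lon ⌊3.0971/2⌋ = 1; lat ⌊4.6403/1⌋ = 4.
Subsquare: lon ⌊1.0971/0.0833333⌋ = 13 → n; lat ⌊0.6403/0.0416667⌋ = 15 → p.

EJ14np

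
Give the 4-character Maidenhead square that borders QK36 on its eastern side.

QK46

Longitude square 3; +1 → 4.
The latitude characters are unchanged.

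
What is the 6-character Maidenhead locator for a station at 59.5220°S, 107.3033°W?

Shift to the Maidenhead origin (180°W, 90°S): lon 72.6967, lat 30.4780.
Field: 72.6967/20 → 3 → D, 30.4780/10 → 3 → D; chars DD.
Square: 12.6967/2 → 6, 0.4780/1 → 0; chars 60.
Subsquare: 0.6967/0.0833333 → 8 → i, 0.4780/0.0416667 → 11 → l; chars il.

DD60il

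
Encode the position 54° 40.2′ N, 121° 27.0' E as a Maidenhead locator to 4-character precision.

PO04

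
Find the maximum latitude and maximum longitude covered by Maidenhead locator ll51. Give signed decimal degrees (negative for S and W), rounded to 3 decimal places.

22.000, 52.000

Field L=11, L=11: +11·20° lon, +11·10° lat → SW at lon 40°, lat 20°.
Square 5, 1: +5·2° lon, +1·1° lat → SW at lon 50°, lat 21°.
Cell spans 2° lon × 1° lat. NE corner is SW corner plus one full cell.
latitude 22.000, longitude 52.000.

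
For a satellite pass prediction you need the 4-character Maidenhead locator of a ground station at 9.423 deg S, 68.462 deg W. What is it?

Shift to the Maidenhead origin (180°W, 90°S): lon 111.54, lat 80.58.
Field: lon ⌊111.54/20⌋ = 5 → F; lat ⌊80.58/10⌋ = 8 → I.
Square: lon ⌊11.54/2⌋ = 5; lat ⌊0.58/1⌋ = 0.

FI50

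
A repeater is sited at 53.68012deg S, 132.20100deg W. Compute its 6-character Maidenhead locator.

CD36vh

Shift to the Maidenhead origin (180°W, 90°S): lon 47.7990, lat 36.3199.
Field: lon ⌊47.7990/20⌋ = 2 → C; lat ⌊36.3199/10⌋ = 3 → D.
Square: lon ⌊7.7990/2⌋ = 3; lat ⌊6.3199/1⌋ = 6.
Subsquare: lon ⌊1.7990/0.0833333⌋ = 21 → v; lat ⌊0.3199/0.0416667⌋ = 7 → h.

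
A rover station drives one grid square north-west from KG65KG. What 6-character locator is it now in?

Longitude subsquare k = 10; −1 → 9 = j.
Latitude subsquare g = 6; +1 → 7 = h.

KG65jh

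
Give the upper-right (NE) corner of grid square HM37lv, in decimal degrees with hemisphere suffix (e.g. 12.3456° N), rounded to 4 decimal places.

37.9167° N, 33.0000° W

Field H=7, M=12: +7·20° lon, +12·10° lat → SW at lon -40°, lat 30°.
Square 3, 7: +3·2° lon, +7·1° lat → SW at lon -34°, lat 37°.
Subsquare l=11, v=21: +11·0.0833333° lon, +21·0.0416667° lat → SW at lon -33.0833°, lat 37.875°.
Cell spans 0.0833333° lon × 0.0416667° lat. NE corner is SW corner plus one full cell.
latitude 37.9167° N, longitude 33.0000° W.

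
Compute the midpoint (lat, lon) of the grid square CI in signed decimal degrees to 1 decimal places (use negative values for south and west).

Field C=2, I=8: +2·20° lon, +8·10° lat → SW at lon -140°, lat -10°.
Cell spans 20° lon × 10° lat. Centre is SW corner plus half of each.
latitude -5.0, longitude -130.0.

-5.0, -130.0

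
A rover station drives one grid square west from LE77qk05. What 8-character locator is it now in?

LE77pk95

Longitude extended square 0; −1 → -1, wraps to 9, carry into subsquare.
Longitude subsquare q = 16; −1 → 15 = p.
The latitude characters are unchanged.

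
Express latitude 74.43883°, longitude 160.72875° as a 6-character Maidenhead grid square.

Shift to the Maidenhead origin (180°W, 90°S): lon 340.7287, lat 164.4388.
Field: 340.7287/20 → 17 → R, 164.4388/10 → 16 → Q; chars RQ.
Square: 0.7287/2 → 0, 4.4388/1 → 4; chars 04.
Subsquare: 0.7287/0.0833333 → 8 → i, 0.4388/0.0416667 → 10 → k; chars ik.

RQ04ik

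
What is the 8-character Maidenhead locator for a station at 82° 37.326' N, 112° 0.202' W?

Add 180° to longitude and 90° to latitude: 67.99663, 172.62210.
Field: 67.99663/20 → 3 → D, 172.62210/10 → 17 → R; chars DR.
Square: 7.99663/2 → 3, 2.62210/1 → 2; chars 32.
Subsquare: 1.99663/0.0833333 → 23 → x, 0.62210/0.0416667 → 14 → o; chars xo.
Extended square: 0.07997/0.00833333 → 9, 0.03877/0.00416667 → 9; chars 99.

DR32xo99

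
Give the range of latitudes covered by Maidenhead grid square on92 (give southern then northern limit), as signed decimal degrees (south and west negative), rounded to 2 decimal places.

42.00, 43.00

Field O=14, N=13: +14·20° lon, +13·10° lat → SW at lon 100°, lat 40°.
Square 9, 2: +9·2° lon, +2·1° lat → SW at lon 118°, lat 42°.
Cell spans 2° lon × 1° lat.
south 42.00, north 43.00.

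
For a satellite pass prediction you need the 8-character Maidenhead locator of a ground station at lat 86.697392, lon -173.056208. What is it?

Offset from 180°W / 90°S: lon 6.94379°, lat 176.69739°.
Field (20°×10°, letters A–R): 6.94379/20 → 0 → A, 176.69739/10 → 17 → R; chars AR.
Square (2°×1°, digits 0–9): 6.94379/2 → 3, 6.69739/1 → 6; chars 36.
Subsquare (5′×2.5′, letters a–x): 0.94379/0.0833333 → 11 → l, 0.69739/0.0416667 → 16 → q; chars lq.
Extended square (30″×15″, digits 0–9): 0.02713/0.00833333 → 3, 0.03073/0.00416667 → 7; chars 37.

AR36lq37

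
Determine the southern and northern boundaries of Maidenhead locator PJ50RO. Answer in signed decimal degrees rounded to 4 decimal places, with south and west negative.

Field P=15, J=9: +15·20° lon, +9·10° lat → SW at lon 120°, lat 0°.
Square 5, 0: +5·2° lon, +0·1° lat → SW at lon 130°, lat 0°.
Subsquare r=17, o=14: +17·0.0833333° lon, +14·0.0416667° lat → SW at lon 131.417°, lat 0.583333°.
Cell spans 0.0833333° lon × 0.0416667° lat.
south 0.5833, north 0.6250.

0.5833, 0.6250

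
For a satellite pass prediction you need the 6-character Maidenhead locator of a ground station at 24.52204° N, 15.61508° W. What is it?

Shift to the Maidenhead origin (180°W, 90°S): lon 164.3849, lat 114.5220.
Field: lon ⌊164.3849/20⌋ = 8 → I; lat ⌊114.5220/10⌋ = 11 → L.
Square: lon ⌊4.3849/2⌋ = 2; lat ⌊4.5220/1⌋ = 4.
Subsquare: lon ⌊0.3849/0.0833333⌋ = 4 → e; lat ⌊0.5220/0.0416667⌋ = 12 → m.

IL24em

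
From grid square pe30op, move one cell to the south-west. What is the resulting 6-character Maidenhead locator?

PE30no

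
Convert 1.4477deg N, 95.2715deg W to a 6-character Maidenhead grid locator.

Shift to the Maidenhead origin (180°W, 90°S): lon 84.7285, lat 91.4477.
Field (20°×10°, letters A–R): lon ⌊84.7285/20⌋ = 4 → E; lat ⌊91.4477/10⌋ = 9 → J.
Square (2°×1°, digits 0–9): lon ⌊4.7285/2⌋ = 2; lat ⌊1.4477/1⌋ = 1.
Subsquare (5′×2.5′, letters a–x): lon ⌊0.7285/0.0833333⌋ = 8 → i; lat ⌊0.4477/0.0416667⌋ = 10 → k.

EJ21ik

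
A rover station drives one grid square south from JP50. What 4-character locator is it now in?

JO59

Latitude square 0; −1 → -1, wraps to 9, carry into field.
Latitude field P = 15; −1 → 14 = O.
The longitude characters are unchanged.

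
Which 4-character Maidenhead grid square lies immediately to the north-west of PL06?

OL97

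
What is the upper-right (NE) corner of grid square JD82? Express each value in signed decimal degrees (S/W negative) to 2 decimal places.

Field J=9, D=3: +9·20° lon, +3·10° lat → SW at lon 0°, lat -60°.
Square 8, 2: +8·2° lon, +2·1° lat → SW at lon 16°, lat -58°.
Cell spans 2° lon × 1° lat. NE corner is SW corner plus one full cell.
latitude -57.00, longitude 18.00.

-57.00, 18.00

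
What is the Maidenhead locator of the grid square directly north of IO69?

Latitude square 9; +1 → 10, wraps to 0, carry into field.
Latitude field O = 14; +1 → 15 = P.
The longitude characters are unchanged.

IP60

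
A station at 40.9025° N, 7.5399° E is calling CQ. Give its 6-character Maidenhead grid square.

JN30sv

Add 180° to longitude and 90° to latitude: 187.5399, 130.9025.
Field: lon ⌊187.5399/20⌋ = 9 → J; lat ⌊130.9025/10⌋ = 13 → N.
Square: lon ⌊7.5399/2⌋ = 3; lat ⌊0.9025/1⌋ = 0.
Subsquare: lon ⌊1.5399/0.0833333⌋ = 18 → s; lat ⌊0.9025/0.0416667⌋ = 21 → v.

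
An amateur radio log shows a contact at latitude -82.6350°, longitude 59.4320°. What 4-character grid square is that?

LA97

Add 180° to longitude and 90° to latitude: 239.43, 7.36.
Field (20°×10°, letters A–R): lon ⌊239.43/20⌋ = 11 → L; lat ⌊7.36/10⌋ = 0 → A.
Square (2°×1°, digits 0–9): lon ⌊19.43/2⌋ = 9; lat ⌊7.36/1⌋ = 7.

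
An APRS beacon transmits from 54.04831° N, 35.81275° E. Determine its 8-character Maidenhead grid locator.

KO74vb71

Shift to the Maidenhead origin (180°W, 90°S): lon 215.81275, lat 144.04831.
Field: 215.81275/20 → 10 → K, 144.04831/10 → 14 → O; chars KO.
Square: 15.81275/2 → 7, 4.04831/1 → 4; chars 74.
Subsquare: 1.81275/0.0833333 → 21 → v, 0.04831/0.0416667 → 1 → b; chars vb.
Extended square: 0.06275/0.00833333 → 7, 0.00664/0.00416667 → 1; chars 71.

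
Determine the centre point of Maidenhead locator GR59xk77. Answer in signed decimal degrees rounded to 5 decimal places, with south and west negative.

Field G=6, R=17: +6·20° lon, +17·10° lat → SW at lon -60°, lat 80°.
Square 5, 9: +5·2° lon, +9·1° lat → SW at lon -50°, lat 89°.
Subsquare x=23, k=10: +23·0.0833333° lon, +10·0.0416667° lat → SW at lon -48.0833°, lat 89.4167°.
Extended square 7, 7: +7·0.00833333° lon, +7·0.00416667° lat → SW at lon -48.025°, lat 89.4458°.
Cell spans 0.00833333° lon × 0.00416667° lat. Centre is SW corner plus half of each.
latitude 89.44792, longitude -48.02083.

89.44792, -48.02083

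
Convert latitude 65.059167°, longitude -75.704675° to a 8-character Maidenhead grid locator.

FP25db54

Add 180° to longitude and 90° to latitude: 104.29533, 155.05917.
Field: lon ⌊104.29533/20⌋ = 5 → F; lat ⌊155.05917/10⌋ = 15 → P.
Square: lon ⌊4.29533/2⌋ = 2; lat ⌊5.05917/1⌋ = 5.
Subsquare: lon ⌊0.29533/0.0833333⌋ = 3 → d; lat ⌊0.05917/0.0416667⌋ = 1 → b.
Extended square: lon ⌊0.04533/0.00833333⌋ = 5; lat ⌊0.01750/0.00416667⌋ = 4.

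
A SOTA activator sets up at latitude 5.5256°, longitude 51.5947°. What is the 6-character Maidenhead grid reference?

LJ55tm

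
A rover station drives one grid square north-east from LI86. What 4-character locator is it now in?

LI97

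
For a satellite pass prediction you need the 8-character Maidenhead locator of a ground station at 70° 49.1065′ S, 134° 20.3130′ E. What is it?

PB79ee03

Shift to the Maidenhead origin (180°W, 90°S): lon 314.33855, lat 19.18156.
Field: lon ⌊314.33855/20⌋ = 15 → P; lat ⌊19.18156/10⌋ = 1 → B.
Square: lon ⌊14.33855/2⌋ = 7; lat ⌊9.18156/1⌋ = 9.
Subsquare: lon ⌊0.33855/0.0833333⌋ = 4 → e; lat ⌊0.18156/0.0416667⌋ = 4 → e.
Extended square: lon ⌊0.00522/0.00833333⌋ = 0; lat ⌊0.01489/0.00416667⌋ = 3.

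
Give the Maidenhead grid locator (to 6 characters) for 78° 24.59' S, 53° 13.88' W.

Shift to the Maidenhead origin (180°W, 90°S): lon 126.7687, lat 11.5902.
Field: lon ⌊126.7687/20⌋ = 6 → G; lat ⌊11.5902/10⌋ = 1 → B.
Square: lon ⌊6.7687/2⌋ = 3; lat ⌊1.5902/1⌋ = 1.
Subsquare: lon ⌊0.7687/0.0833333⌋ = 9 → j; lat ⌊0.5902/0.0416667⌋ = 14 → o.

GB31jo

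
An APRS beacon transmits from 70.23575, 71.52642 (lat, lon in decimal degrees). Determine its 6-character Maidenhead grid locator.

MQ50sf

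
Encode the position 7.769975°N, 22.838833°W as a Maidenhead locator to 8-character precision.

Shift to the Maidenhead origin (180°W, 90°S): lon 157.16117, lat 97.76998.
Field: 157.16117/20 → 7 → H, 97.76998/10 → 9 → J; chars HJ.
Square: 17.16117/2 → 8, 7.76998/1 → 7; chars 87.
Subsquare: 1.16117/0.0833333 → 13 → n, 0.76998/0.0416667 → 18 → s; chars ns.
Extended square: 0.07783/0.00833333 → 9, 0.01998/0.00416667 → 4; chars 94.

HJ87ns94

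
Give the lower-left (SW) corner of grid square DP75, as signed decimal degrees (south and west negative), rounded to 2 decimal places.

Field D=3, P=15: +3·20° lon, +15·10° lat → SW at lon -120°, lat 60°.
Square 7, 5: +7·2° lon, +5·1° lat → SW at lon -106°, lat 65°.
latitude 65.00, longitude -106.00.

65.00, -106.00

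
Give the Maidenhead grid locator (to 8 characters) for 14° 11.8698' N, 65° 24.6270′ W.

FK74he07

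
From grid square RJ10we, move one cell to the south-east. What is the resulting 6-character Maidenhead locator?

RJ10xd

Longitude subsquare w = 22; +1 → 23 = x.
Latitude subsquare e = 4; −1 → 3 = d.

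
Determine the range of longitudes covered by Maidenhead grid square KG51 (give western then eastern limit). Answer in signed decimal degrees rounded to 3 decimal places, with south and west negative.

30.000, 32.000

Field K=10, G=6: +10·20° lon, +6·10° lat → SW at lon 20°, lat -30°.
Square 5, 1: +5·2° lon, +1·1° lat → SW at lon 30°, lat -29°.
Cell spans 2° lon × 1° lat.
west 30.000, east 32.000.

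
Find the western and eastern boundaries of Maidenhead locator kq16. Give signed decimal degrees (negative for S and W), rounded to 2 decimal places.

22.00, 24.00

Field K=10, Q=16: +10·20° lon, +16·10° lat → SW at lon 20°, lat 70°.
Square 1, 6: +1·2° lon, +6·1° lat → SW at lon 22°, lat 76°.
Cell spans 2° lon × 1° lat.
west 22.00, east 24.00.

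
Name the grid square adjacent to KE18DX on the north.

Latitude subsquare x = 23; +1 → 24, wraps to 0 = a, carry into square.
Latitude square 8; +1 → 9.
The longitude characters are unchanged.

KE19da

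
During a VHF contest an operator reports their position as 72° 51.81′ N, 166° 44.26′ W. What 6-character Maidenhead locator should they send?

Offset from 180°W / 90°S: lon 13.2623°, lat 162.8635°.
Field: lon ⌊13.2623/20⌋ = 0 → A; lat ⌊162.8635/10⌋ = 16 → Q.
Square: lon ⌊13.2623/2⌋ = 6; lat ⌊2.8635/1⌋ = 2.
Subsquare: lon ⌊1.2623/0.0833333⌋ = 15 → p; lat ⌊0.8635/0.0416667⌋ = 20 → u.

AQ62pu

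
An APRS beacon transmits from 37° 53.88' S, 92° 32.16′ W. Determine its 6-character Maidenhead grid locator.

EF32rc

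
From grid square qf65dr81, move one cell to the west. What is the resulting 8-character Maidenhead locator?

Longitude extended square 8; −1 → 7.
The latitude characters are unchanged.

QF65dr71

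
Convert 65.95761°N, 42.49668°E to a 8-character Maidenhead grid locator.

Shift to the Maidenhead origin (180°W, 90°S): lon 222.49668, lat 155.95761.
Field: 222.49668/20 → 11 → L, 155.95761/10 → 15 → P; chars LP.
Square: 2.49668/2 → 1, 5.95761/1 → 5; chars 15.
Subsquare: 0.49668/0.0833333 → 5 → f, 0.95761/0.0416667 → 22 → w; chars fw.
Extended square: 0.08001/0.00833333 → 9, 0.04094/0.00416667 → 9; chars 99.

LP15fw99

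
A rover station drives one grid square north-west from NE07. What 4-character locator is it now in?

Longitude square 0; −1 → -1, wraps to 9, carry into field.
Longitude field N = 13; −1 → 12 = M.
Latitude square 7; +1 → 8.

ME98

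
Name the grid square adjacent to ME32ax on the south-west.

ME22xw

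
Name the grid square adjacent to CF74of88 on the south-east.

Longitude extended square 8; +1 → 9.
Latitude extended square 8; −1 → 7.

CF74of97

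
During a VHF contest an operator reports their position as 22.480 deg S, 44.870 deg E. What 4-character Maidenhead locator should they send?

LG27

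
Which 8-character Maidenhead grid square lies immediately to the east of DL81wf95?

DL81xf05

Longitude extended square 9; +1 → 10, wraps to 0, carry into subsquare.
Longitude subsquare w = 22; +1 → 23 = x.
The latitude characters are unchanged.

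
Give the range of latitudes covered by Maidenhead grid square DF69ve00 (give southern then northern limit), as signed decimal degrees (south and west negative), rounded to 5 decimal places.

-30.83333, -30.82917

Field D=3, F=5: +3·20° lon, +5·10° lat → SW at lon -120°, lat -40°.
Square 6, 9: +6·2° lon, +9·1° lat → SW at lon -108°, lat -31°.
Subsquare v=21, e=4: +21·0.0833333° lon, +4·0.0416667° lat → SW at lon -106.25°, lat -30.8333°.
Extended square 0, 0: +0·0.00833333° lon, +0·0.00416667° lat → SW at lon -106.25°, lat -30.8333°.
Cell spans 0.00833333° lon × 0.00416667° lat.
south -30.83333, north -30.82917.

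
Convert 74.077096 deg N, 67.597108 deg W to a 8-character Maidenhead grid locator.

FQ64eb88

Offset from 180°W / 90°S: lon 112.40289°, lat 164.07710°.
Field: lon ⌊112.40289/20⌋ = 5 → F; lat ⌊164.07710/10⌋ = 16 → Q.
Square: lon ⌊12.40289/2⌋ = 6; lat ⌊4.07710/1⌋ = 4.
Subsquare: lon ⌊0.40289/0.0833333⌋ = 4 → e; lat ⌊0.07710/0.0416667⌋ = 1 → b.
Extended square: lon ⌊0.06956/0.00833333⌋ = 8; lat ⌊0.03543/0.00416667⌋ = 8.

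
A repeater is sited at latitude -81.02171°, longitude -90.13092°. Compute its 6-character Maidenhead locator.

Shift to the Maidenhead origin (180°W, 90°S): lon 89.8691, lat 8.9783.
Field: 89.8691/20 → 4 → E, 8.9783/10 → 0 → A; chars EA.
Square: 9.8691/2 → 4, 8.9783/1 → 8; chars 48.
Subsquare: 1.8691/0.0833333 → 22 → w, 0.9783/0.0416667 → 23 → x; chars wx.

EA48wx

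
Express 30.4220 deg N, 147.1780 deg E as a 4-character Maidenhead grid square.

Offset from 180°W / 90°S: lon 327.18°, lat 120.42°.
Field: 327.18/20 → 16 → Q, 120.42/10 → 12 → M; chars QM.
Square: 7.18/2 → 3, 0.42/1 → 0; chars 30.

QM30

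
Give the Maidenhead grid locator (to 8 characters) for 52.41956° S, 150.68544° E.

QD57in29

Add 180° to longitude and 90° to latitude: 330.68544, 37.58044.
Field: 330.68544/20 → 16 → Q, 37.58044/10 → 3 → D; chars QD.
Square: 10.68544/2 → 5, 7.58044/1 → 7; chars 57.
Subsquare: 0.68544/0.0833333 → 8 → i, 0.58044/0.0416667 → 13 → n; chars in.
Extended square: 0.01877/0.00833333 → 2, 0.03877/0.00416667 → 9; chars 29.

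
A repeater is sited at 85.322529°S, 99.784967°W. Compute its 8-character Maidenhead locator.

Shift to the Maidenhead origin (180°W, 90°S): lon 80.21503, lat 4.67747.
Field: 80.21503/20 → 4 → E, 4.67747/10 → 0 → A; chars EA.
Square: 0.21503/2 → 0, 4.67747/1 → 4; chars 04.
Subsquare: 0.21503/0.0833333 → 2 → c, 0.67747/0.0416667 → 16 → q; chars cq.
Extended square: 0.04837/0.00833333 → 5, 0.01080/0.00416667 → 2; chars 52.

EA04cq52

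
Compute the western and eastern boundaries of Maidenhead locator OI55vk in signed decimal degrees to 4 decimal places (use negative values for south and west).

111.7500, 111.8333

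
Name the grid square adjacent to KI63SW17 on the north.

KI63sw18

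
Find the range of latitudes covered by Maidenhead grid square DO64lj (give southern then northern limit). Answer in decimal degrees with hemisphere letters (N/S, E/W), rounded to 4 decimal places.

Field D=3, O=14: +3·20° lon, +14·10° lat → SW at lon -120°, lat 50°.
Square 6, 4: +6·2° lon, +4·1° lat → SW at lon -108°, lat 54°.
Subsquare l=11, j=9: +11·0.0833333° lon, +9·0.0416667° lat → SW at lon -107.083°, lat 54.375°.
Cell spans 0.0833333° lon × 0.0416667° lat.
south 54.3750° N, north 54.4167° N.

54.3750° N, 54.4167° N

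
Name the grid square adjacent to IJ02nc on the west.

IJ02mc

Longitude subsquare n = 13; −1 → 12 = m.
The latitude characters are unchanged.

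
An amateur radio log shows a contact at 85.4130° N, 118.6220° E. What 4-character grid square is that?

Shift to the Maidenhead origin (180°W, 90°S): lon 298.62, lat 175.41.
Field: 298.62/20 → 14 → O, 175.41/10 → 17 → R; chars OR.
Square: 18.62/2 → 9, 5.41/1 → 5; chars 95.

OR95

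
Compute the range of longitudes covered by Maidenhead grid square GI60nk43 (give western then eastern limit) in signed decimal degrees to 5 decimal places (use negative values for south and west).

-46.88333, -46.87500

Field G=6, I=8: +6·20° lon, +8·10° lat → SW at lon -60°, lat -10°.
Square 6, 0: +6·2° lon, +0·1° lat → SW at lon -48°, lat -10°.
Subsquare n=13, k=10: +13·0.0833333° lon, +10·0.0416667° lat → SW at lon -46.9167°, lat -9.58333°.
Extended square 4, 3: +4·0.00833333° lon, +3·0.00416667° lat → SW at lon -46.8833°, lat -9.57083°.
Cell spans 0.00833333° lon × 0.00416667° lat.
west -46.88333, east -46.87500.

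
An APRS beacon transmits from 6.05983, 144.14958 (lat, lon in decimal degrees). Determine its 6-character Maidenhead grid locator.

Offset from 180°W / 90°S: lon 324.1496°, lat 96.0598°.
Field: 324.1496/20 → 16 → Q, 96.0598/10 → 9 → J; chars QJ.
Square: 4.1496/2 → 2, 6.0598/1 → 6; chars 26.
Subsquare: 0.1496/0.0833333 → 1 → b, 0.0598/0.0416667 → 1 → b; chars bb.

QJ26bb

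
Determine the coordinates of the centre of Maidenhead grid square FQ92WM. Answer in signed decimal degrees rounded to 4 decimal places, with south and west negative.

72.5208, -60.1250

Field F=5, Q=16: +5·20° lon, +16·10° lat → SW at lon -80°, lat 70°.
Square 9, 2: +9·2° lon, +2·1° lat → SW at lon -62°, lat 72°.
Subsquare w=22, m=12: +22·0.0833333° lon, +12·0.0416667° lat → SW at lon -60.1667°, lat 72.5°.
Cell spans 0.0833333° lon × 0.0416667° lat. Centre is SW corner plus half of each.
latitude 72.5208, longitude -60.1250.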